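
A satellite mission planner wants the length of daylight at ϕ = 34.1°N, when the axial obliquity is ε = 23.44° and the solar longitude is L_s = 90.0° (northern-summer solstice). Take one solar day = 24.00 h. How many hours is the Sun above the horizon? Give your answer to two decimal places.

Solar declination: sin δ = sin ε · sin L_s = sin 23.44° × sin 90.0° = 0.39779, so δ = +23.440°.
cos h₀ = −tan ϕ · tan δ = −tan(+34.1°) × tan(+23.440°) = -0.2935, so h₀ = 1.8687 rad = 107.07°.
Daylight = 2h₀/(2π) × 24.00 h = (1.8687/π) × 24.00 = 14.28 h.

14.28 h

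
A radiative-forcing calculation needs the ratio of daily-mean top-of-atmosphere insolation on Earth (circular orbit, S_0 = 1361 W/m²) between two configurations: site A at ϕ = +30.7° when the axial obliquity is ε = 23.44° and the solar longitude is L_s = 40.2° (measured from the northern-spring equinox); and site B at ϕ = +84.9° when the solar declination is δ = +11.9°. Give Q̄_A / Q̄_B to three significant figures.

— Configuration A (ϕ=+30.7°):
Solar declination: sin δ = sin ε · sin L_s = sin 23.44° × sin 40.2° = 0.25676, so δ = +14.878°.
cos h₀ = −tan(+30.7°) tan(+14.878°) = -0.1577, h₀ = 1.7292 rad.
Bracket: h₀ sin ϕ sin δ + cos ϕ cos δ sin h₀ = 1.7292×0.51054×0.25676 + 0.85985×0.96648×0.98748 = 0.226674 + 0.820623 = 1.047297.
Q̄ = (S_0/π) × [bracket] = (1361/π) × 1.047297 = 453.71 W/m².
— Configuration B (ϕ=+84.9°):
cos h₀ = −tan(+84.9°) tan(+11.900°) = -2.3612 ≤ −1 ⇒ polar day, h₀ = π.
Bracket: h₀ sin ϕ sin δ + cos ϕ cos δ sin h₀ = 3.1416×0.99604×0.20620 + 0.08889×0.97851×0.00000 = 0.645233 + 0.000000 = 0.645233.
Q̄ = (S_0/π) × [bracket] = (1361/π) × 0.645233 = 279.53 W/m².
Ratio Q̄_A / Q̄_B = 453.71 / 279.53 = 1.623.

Q̄_A / Q̄_B ≈ 1.62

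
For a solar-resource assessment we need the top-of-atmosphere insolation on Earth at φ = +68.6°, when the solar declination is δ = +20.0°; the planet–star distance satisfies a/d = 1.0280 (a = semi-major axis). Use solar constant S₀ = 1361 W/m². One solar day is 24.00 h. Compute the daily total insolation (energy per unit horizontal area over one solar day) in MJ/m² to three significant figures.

39.8 MJ/m²

cos H₀ = −tan(+68.6°) tan(+20.000°) = -0.9287, H₀ = 2.7618 rad.
Bracket: H₀ sin φ sin δ + cos φ cos δ sin H₀ = 2.7618×0.93106×0.34202 + 0.36488×0.93969×0.37073 = 0.879471 + 0.127114 = 1.006585.
Inverse-square distance factor (a/d)² = 1.0280² = 1.056784.
Q̄ = (S₀/π) × 1.056784 × [bracket] = (1361/π) × 1.056784 × 1.006585 = 460.83 W/m².
Daily total = Q̄ × 24.00 h × 3600 s/h = 460.83 × 24.00 × 3600 / 10⁶ = 39.82 MJ/m².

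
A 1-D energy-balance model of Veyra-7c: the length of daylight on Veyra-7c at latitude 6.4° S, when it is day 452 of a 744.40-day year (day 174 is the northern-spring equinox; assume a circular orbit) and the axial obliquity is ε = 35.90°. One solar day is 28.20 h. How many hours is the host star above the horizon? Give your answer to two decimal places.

Solar longitude: λ_s = 360° × (452 − 174)/744.40 = 134.444°.
sin δ = sin 35.90° × sin 134.444° = 0.41863, so δ = +24.748°.
cos H₀ = −tan φ · tan δ = −tan(-6.4°) × tan(+24.748°) = 0.0517, so H₀ = 1.5191 rad = 87.04°.
Daylight = 2H₀/(2π) × 28.20 h = (1.5191/π) × 28.20 = 13.64 h.

13.64 h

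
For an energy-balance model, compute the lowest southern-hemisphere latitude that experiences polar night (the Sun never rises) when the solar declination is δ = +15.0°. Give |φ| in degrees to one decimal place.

|φ| = 75.0°

Polar night requires cos H₀ = −tan φ tan δ ≥ 1, i.e. tan φ tan δ ≤ −1.
The boundary is |tan φ| · |tan δ| = 1, so |φ| = 90° − |δ| = 90° − 15.0° = 75.0° in the southern hemisphere.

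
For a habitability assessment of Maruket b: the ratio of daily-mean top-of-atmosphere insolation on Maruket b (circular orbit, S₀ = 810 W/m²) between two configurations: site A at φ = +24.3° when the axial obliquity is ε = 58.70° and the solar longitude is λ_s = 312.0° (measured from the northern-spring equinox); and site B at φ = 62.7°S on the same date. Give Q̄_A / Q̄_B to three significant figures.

— Configuration A (φ=+24.3°):
Solar declination: sin δ = sin ε · sin λ_s = sin 58.70° × sin 312.0° = -0.63499, so δ = -39.419°.
cos H₀ = −tan(+24.3°) tan(-39.419°) = 0.3711, H₀ = 1.1906 rad.
Bracket: H₀ sin φ sin δ + cos φ cos δ sin H₀ = 1.1906×0.41151×-0.63499 + 0.91140×0.77252×0.92858 = -0.311109 + 0.653790 = 0.342681.
Q̄ = (S₀/π) × [bracket] = (810/π) × 0.342681 = 88.354 W/m².
— Configuration B (φ=-62.7°):
cos H₀ = −tan(-62.7°) tan(-39.419°) = -1.5925 ≤ −1 ⇒ polar day, H₀ = π.
Bracket: H₀ sin φ sin δ + cos φ cos δ sin H₀ = 3.1416×-0.88862×-0.63499 + 0.45865×0.77252×0.00000 = 1.772694 + 0.000000 = 1.772694.
Q̄ = (S₀/π) × [bracket] = (810/π) × 1.772694 = 457.06 W/m².
Ratio Q̄_A / Q̄_B = 88.354 / 457.06 = 0.1933.

Q̄_A / Q̄_B ≈ 0.193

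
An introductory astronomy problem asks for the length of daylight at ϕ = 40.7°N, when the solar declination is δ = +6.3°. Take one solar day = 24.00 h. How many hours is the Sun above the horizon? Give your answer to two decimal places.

cos h₀ = −tan ϕ · tan δ = −tan(+40.7°) × tan(+6.300°) = -0.0950, so h₀ = 1.6659 rad = 95.45°.
Daylight = 2h₀/(2π) × 24.00 h = (1.6659/π) × 24.00 = 12.73 h.

12.73 h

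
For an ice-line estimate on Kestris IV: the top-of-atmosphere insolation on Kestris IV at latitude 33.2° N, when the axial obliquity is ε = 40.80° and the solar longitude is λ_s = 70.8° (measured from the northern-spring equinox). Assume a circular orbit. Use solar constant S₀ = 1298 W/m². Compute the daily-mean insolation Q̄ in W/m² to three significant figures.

Q̄ ≈ 528 W/m²

Solar declination: sin δ = sin ε · sin λ_s = sin 40.80° × sin 70.8° = 0.61707, so δ = +38.103°.
cos H₀ = −tan(+33.2°) tan(+38.103°) = -0.5132, H₀ = 2.1097 rad.
Bracket: H₀ sin φ sin δ + cos φ cos δ sin H₀ = 2.1097×0.54756×0.61707 + 0.83676×0.78690×0.85830 = 0.712831 + 0.565145 = 1.277976.
Q̄ = (S₀/π) × [bracket] = (1298/π) × 1.277976 = 528.0 W/m².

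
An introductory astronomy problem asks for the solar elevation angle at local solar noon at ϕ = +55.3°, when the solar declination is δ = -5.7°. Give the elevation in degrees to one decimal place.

At local noon the hour angle is zero, so the zenith angle equals |ϕ − δ| = |+55.3° − (-5.700°)| = 61.000°.
Elevation = 90° − 61.000° = 29.0°.

29.0°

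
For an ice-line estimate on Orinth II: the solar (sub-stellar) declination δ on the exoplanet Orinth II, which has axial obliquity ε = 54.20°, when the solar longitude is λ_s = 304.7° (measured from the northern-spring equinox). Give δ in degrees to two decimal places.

δ = -41.82°

sin δ = sin ε · sin λ_s = sin 54.20° × sin 304.7° = -0.666811.
δ = arcsin(-0.666811) = -41.82°.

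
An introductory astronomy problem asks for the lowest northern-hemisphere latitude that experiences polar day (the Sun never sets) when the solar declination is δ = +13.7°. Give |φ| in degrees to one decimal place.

Polar day requires cos H₀ = −tan φ tan δ ≤ −1, i.e. tan φ tan δ ≥ 1.
The boundary is |tan φ| · |tan δ| = 1, so |φ| = 90° − |δ| = 90° − 13.7° = 76.3° in the northern hemisphere.

|φ| = 76.3°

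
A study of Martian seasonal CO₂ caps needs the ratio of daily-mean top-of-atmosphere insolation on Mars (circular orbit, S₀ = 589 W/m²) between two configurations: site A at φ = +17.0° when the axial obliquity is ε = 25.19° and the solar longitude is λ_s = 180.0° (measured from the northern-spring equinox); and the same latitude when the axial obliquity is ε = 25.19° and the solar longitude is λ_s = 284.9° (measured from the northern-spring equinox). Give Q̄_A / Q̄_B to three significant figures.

Q̄_A / Q̄_B ≈ 1.38

— Configuration A (φ=+17.0°):
Solar declination: sin δ = sin ε · sin λ_s = sin 25.19° × sin 180.0° = 0.00000, so δ = +0.000°.
cos H₀ = −tan(+17.0°) tan(+0.000°) = -0.0000, H₀ = 1.5708 rad.
Bracket: H₀ sin φ sin δ + cos φ cos δ sin H₀ = 1.5708×0.29237×0.00000 + 0.95630×1.00000×1.00000 = 0.000000 + 0.956300 = 0.956300.
Q̄ = (S₀/π) × [bracket] = (589/π) × 0.956300 = 179.29 W/m².
— Configuration B (φ=+17.0°):
Solar declination: sin δ = sin ε · sin λ_s = sin 25.19° × sin 284.9° = -0.41131, so δ = -24.287°.
cos H₀ = −tan(+17.0°) tan(-24.287°) = 0.1380, H₀ = 1.4324 rad.
Bracket: H₀ sin φ sin δ + cos φ cos δ sin H₀ = 1.4324×0.29237×-0.41131 + 0.95630×0.91150×0.99044 = -0.172253 + 0.863334 = 0.691081.
Q̄ = (S₀/π) × [bracket] = (589/π) × 0.691081 = 129.57 W/m².
Ratio Q̄_A / Q̄_B = 179.29 / 129.57 = 1.384.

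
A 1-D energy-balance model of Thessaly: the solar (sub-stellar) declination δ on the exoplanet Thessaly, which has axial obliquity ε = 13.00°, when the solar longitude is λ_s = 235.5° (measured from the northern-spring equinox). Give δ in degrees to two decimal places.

sin δ = sin ε · sin λ_s = sin 13.00° × sin 235.5° = -0.185388.
δ = arcsin(-0.185388) = -10.68°.

δ = -10.68°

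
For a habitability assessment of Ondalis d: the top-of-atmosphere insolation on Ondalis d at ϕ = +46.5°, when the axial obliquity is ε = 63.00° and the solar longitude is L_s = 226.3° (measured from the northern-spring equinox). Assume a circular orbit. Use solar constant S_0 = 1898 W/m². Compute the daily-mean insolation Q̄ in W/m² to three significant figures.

Q̄ ≈ 11.4 W/m²

Solar declination: sin δ = sin ε · sin L_s = sin 63.00° × sin 226.3° = -0.64417, so δ = -40.103°.
cos h₀ = −tan(+46.5°) tan(-40.103°) = 0.8875, h₀ = 0.4790 rad.
Bracket: h₀ sin ϕ sin δ + cos ϕ cos δ sin h₀ = 0.4790×0.72537×-0.64417 + 0.68835×0.76488×0.46086 = -0.223818 + 0.242645 = 0.018827.
Q̄ = (S_0/π) × [bracket] = (1898/π) × 0.018827 = 11.37 W/m².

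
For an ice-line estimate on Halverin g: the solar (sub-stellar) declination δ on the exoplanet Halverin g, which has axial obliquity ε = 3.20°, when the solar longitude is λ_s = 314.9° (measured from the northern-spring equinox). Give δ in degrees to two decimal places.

sin δ = sin ε · sin λ_s = sin 3.20° × sin 314.9° = -0.039541.
δ = arcsin(-0.039541) = -2.27°.

δ = -2.27°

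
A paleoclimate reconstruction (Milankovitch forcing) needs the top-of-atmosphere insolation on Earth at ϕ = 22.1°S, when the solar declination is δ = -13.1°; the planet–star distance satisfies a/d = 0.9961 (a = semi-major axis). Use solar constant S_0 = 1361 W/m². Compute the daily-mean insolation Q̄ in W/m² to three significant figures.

Q̄ ≈ 447 W/m²

cos h₀ = −tan(-22.1°) tan(-13.100°) = -0.0945, h₀ = 1.6654 rad.
Bracket: h₀ sin ϕ sin δ + cos ϕ cos δ sin h₀ = 1.6654×-0.37622×-0.22665 + 0.92653×0.97398×0.99553 = 0.142009 + 0.898388 = 1.040397.
Inverse-square distance factor (a/d)² = 0.9961² = 0.992215.
Q̄ = (S_0/π) × 0.992215 × [bracket] = (1361/π) × 0.992215 × 1.040397 = 447.2 W/m².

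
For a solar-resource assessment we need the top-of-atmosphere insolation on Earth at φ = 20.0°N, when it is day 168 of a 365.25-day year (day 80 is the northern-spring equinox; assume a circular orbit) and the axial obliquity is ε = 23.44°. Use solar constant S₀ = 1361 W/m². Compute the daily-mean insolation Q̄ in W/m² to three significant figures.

Solar longitude: λ_s = 360° × (168 − 80)/365.25 = 86.735°.
sin δ = sin 23.44° × sin 86.735° = 0.39714, so δ = +23.400°.
cos H₀ = −tan(+20.0°) tan(+23.400°) = -0.1575, H₀ = 1.7290 rad.
Bracket: H₀ sin φ sin δ + cos φ cos δ sin H₀ = 1.7290×0.34202×0.39714 + 0.93969×0.91776×0.98752 = 0.234850 + 0.851647 = 1.086497.
Q̄ = (S₀/π) × [bracket] = (1361/π) × 1.086497 = 470.7 W/m².

Q̄ ≈ 471 W/m²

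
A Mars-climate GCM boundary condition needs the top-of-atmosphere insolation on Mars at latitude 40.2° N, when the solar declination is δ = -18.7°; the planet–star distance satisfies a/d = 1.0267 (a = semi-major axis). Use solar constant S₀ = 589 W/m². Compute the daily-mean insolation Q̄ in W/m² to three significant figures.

Q̄ ≈ 84.6 W/m²

cos H₀ = −tan(+40.2°) tan(-18.700°) = 0.2860, H₀ = 1.2807 rad.
Bracket: H₀ sin φ sin δ + cos φ cos δ sin H₀ = 1.2807×0.64546×-0.32061 + 0.76380×0.94721×0.95822 = -0.265029 + 0.693252 = 0.428223.
Inverse-square distance factor (a/d)² = 1.0267² = 1.054113.
Q̄ = (S₀/π) × 1.054113 × [bracket] = (589/π) × 1.054113 × 0.428223 = 84.63 W/m².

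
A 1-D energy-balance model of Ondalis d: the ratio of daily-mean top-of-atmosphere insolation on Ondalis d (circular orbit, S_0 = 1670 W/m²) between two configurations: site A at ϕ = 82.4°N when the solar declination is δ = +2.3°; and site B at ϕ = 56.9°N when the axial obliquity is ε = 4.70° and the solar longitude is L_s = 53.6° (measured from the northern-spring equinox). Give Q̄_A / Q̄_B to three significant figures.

— Configuration A (ϕ=+82.4°):
cos h₀ = −tan(+82.4°) tan(+2.300°) = -0.3010, h₀ = 1.8766 rad.
Bracket: h₀ sin ϕ sin δ + cos ϕ cos δ sin h₀ = 1.8766×0.99122×0.04013 + 0.13226×0.99919×0.95362 = 0.074647 + 0.126024 = 0.200671.
Q̄ = (S_0/π) × [bracket] = (1670/π) × 0.200671 = 106.67 W/m².
— Configuration B (ϕ=+56.9°):
Solar declination: sin δ = sin ε · sin L_s = sin 4.70° × sin 53.6° = 0.06595, so δ = +3.782°.
cos h₀ = −tan(+56.9°) tan(+3.782°) = -0.1014, h₀ = 1.6724 rad.
Bracket: h₀ sin ϕ sin δ + cos ϕ cos δ sin h₀ = 1.6724×0.83772×0.06595 + 0.54610×0.99782×0.99485 = 0.092396 + 0.542103 = 0.634499.
Q̄ = (S_0/π) × [bracket] = (1670/π) × 0.634499 = 337.29 W/m².
Ratio Q̄_A / Q̄_B = 106.67 / 337.29 = 0.3163.

Q̄_A / Q̄_B ≈ 0.316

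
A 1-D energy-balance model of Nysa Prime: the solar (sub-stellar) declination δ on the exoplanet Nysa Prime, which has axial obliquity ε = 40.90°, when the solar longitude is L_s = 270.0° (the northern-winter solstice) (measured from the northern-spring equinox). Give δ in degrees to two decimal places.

sin δ = sin ε · sin L_s = sin 40.90° × sin 270.0° = -0.654741.
δ = arcsin(-0.654741) = -40.90°.

δ = -40.90°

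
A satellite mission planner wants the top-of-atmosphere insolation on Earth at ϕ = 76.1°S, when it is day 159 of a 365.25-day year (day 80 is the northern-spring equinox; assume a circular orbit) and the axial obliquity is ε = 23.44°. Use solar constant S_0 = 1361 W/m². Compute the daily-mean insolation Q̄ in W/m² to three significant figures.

Q̄ ≈ 0.00 W/m²

Solar longitude: L_s = 360° × (159 − 80)/365.25 = 77.864°.
sin δ = sin 23.44° × sin 77.864° = 0.38890, so δ = +22.886°.
cos h₀ = −tan(-76.1°) tan(+22.886°) = 1.7057 ≥ 1 ⇒ polar night, h₀ = 0 and Q̄ = 0.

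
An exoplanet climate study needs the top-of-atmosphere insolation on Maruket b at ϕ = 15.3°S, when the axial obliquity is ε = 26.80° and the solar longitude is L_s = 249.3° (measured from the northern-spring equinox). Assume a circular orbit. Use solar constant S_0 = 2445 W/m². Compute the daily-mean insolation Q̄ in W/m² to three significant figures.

Solar declination: sin δ = sin ε · sin L_s = sin 26.80° × sin 249.3° = -0.42177, so δ = -24.946°.
cos h₀ = −tan(-15.3°) tan(-24.946°) = -0.1273, h₀ = 1.6984 rad.
Bracket: h₀ sin ϕ sin δ + cos ϕ cos δ sin h₀ = 1.6984×-0.26387×-0.42177 + 0.96456×0.90670×0.99187 = 0.189019 + 0.867456 = 1.056475.
Q̄ = (S_0/π) × [bracket] = (2445/π) × 1.056475 = 822.2 W/m².

Q̄ ≈ 822 W/m²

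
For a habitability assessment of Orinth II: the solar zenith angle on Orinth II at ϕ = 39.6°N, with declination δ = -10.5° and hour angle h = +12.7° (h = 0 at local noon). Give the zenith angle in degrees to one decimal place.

θ_z = 51.5°

cos θ_z = sin ϕ sin δ + cos ϕ cos δ cos h = -0.116161 + 0.739076 = 0.622915.
θ_z = arccos(0.622915) = 51.5°.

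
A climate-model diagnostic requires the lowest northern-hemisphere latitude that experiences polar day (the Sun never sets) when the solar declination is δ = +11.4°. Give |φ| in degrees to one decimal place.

|φ| = 78.6°

Polar day requires cos H₀ = −tan φ tan δ ≤ −1, i.e. tan φ tan δ ≥ 1.
The boundary is |tan φ| · |tan δ| = 1, so |φ| = 90° − |δ| = 90° − 11.4° = 78.6° in the northern hemisphere.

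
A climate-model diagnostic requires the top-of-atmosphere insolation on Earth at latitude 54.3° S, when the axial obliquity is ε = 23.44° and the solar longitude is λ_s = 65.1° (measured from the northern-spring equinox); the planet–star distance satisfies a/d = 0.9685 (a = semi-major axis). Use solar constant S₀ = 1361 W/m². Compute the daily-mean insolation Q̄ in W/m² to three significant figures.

Solar declination: sin δ = sin ε · sin λ_s = sin 23.44° × sin 65.1° = 0.36081, so δ = +21.150°.
cos H₀ = −tan(-54.3°) tan(+21.150°) = 0.5384, H₀ = 1.0023 rad.
Bracket: H₀ sin φ sin δ + cos φ cos δ sin H₀ = 1.0023×-0.81208×0.36081 + 0.58354×0.93264×0.84270 = -0.293680 + 0.458625 = 0.164945.
Inverse-square distance factor (a/d)² = 0.9685² = 0.937992.
Q̄ = (S₀/π) × 0.937992 × [bracket] = (1361/π) × 0.937992 × 0.164945 = 67.03 W/m².

Q̄ ≈ 67.0 W/m²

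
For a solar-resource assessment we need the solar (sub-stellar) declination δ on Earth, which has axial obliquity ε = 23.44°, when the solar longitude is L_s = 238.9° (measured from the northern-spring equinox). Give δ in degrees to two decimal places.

δ = -19.91°

sin δ = sin ε · sin L_s = sin 23.44° × sin 238.9° = -0.340613.
δ = arcsin(-0.340613) = -19.91°.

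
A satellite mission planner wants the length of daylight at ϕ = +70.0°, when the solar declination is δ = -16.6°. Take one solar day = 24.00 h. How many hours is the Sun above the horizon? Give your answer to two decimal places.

cos h₀ = −tan ϕ · tan δ = −tan(+70.0°) × tan(-16.600°) = 0.8191, so h₀ = 0.6110 rad = 35.01°.
Daylight = 2h₀/(2π) × 24.00 h = (0.6110/π) × 24.00 = 4.67 h.

4.67 h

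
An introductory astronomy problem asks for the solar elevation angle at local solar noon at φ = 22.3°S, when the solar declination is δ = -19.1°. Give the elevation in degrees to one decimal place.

At local noon the hour angle is zero, so the zenith angle equals |φ − δ| = |-22.3° − (-19.100°)| = 3.200°.
Elevation = 90° − 3.200° = 86.8°.

86.8°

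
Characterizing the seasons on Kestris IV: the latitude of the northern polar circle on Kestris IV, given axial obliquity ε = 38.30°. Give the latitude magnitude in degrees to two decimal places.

The polar circle is the lowest latitude that experiences at least one full rotation of continuous daylight at the northern-summer solstice; it lies at |ϕ| = 90° − ε = 90° − 38.30° = 51.70°.

51.70°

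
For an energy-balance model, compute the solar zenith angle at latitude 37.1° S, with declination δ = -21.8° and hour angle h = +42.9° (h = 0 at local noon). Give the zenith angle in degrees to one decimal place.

θ_z = 40.0°

cos θ_z = sin φ sin δ + cos φ cos δ cos h = 0.224012 + 0.542481 = 0.766493.
θ_z = arccos(0.766493) = 40.0°.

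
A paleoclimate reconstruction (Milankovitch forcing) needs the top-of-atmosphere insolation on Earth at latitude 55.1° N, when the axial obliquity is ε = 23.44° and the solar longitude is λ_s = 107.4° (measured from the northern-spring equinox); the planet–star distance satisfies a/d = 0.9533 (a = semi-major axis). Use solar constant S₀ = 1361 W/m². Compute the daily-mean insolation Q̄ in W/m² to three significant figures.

Solar declination: sin δ = sin ε · sin λ_s = sin 23.44° × sin 107.4° = 0.37959, so δ = +22.308°.
cos H₀ = −tan(+55.1°) tan(+22.308°) = -0.5881, H₀ = 2.1996 rad.
Bracket: H₀ sin φ sin δ + cos φ cos δ sin H₀ = 2.1996×0.82015×0.37959 + 0.57215×0.92516×0.80876 = 0.684781 + 0.428101 = 1.112882.
Inverse-square distance factor (a/d)² = 0.9533² = 0.908781.
Q̄ = (S₀/π) × 0.908781 × [bracket] = (1361/π) × 0.908781 × 1.112882 = 438.1 W/m².

Q̄ ≈ 438 W/m²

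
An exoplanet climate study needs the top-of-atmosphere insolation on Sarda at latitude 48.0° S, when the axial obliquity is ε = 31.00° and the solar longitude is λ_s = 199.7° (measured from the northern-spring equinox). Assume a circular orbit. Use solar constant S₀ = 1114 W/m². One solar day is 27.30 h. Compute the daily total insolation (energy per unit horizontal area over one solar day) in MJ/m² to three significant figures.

Solar declination: sin δ = sin ε · sin λ_s = sin 31.00° × sin 199.7° = -0.17362, so δ = -9.998°.
cos H₀ = −tan(-48.0°) tan(-9.998°) = -0.1958, H₀ = 1.7679 rad.
Bracket: H₀ sin φ sin δ + cos φ cos δ sin H₀ = 1.7679×-0.74314×-0.17362 + 0.66913×0.98481×0.98064 = 0.228101 + 0.646208 = 0.874309.
Q̄ = (S₀/π) × [bracket] = (1114/π) × 0.874309 = 310.03 W/m².
Daily total = Q̄ × 27.30 h × 3600 s/h = 310.03 × 27.30 × 3600 / 10⁶ = 30.47 MJ/m².

30.5 MJ/m²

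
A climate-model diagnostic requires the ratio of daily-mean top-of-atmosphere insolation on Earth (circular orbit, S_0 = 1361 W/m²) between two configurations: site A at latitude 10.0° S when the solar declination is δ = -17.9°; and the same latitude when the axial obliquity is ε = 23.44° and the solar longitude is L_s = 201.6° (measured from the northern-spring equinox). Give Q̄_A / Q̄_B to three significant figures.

Q̄_A / Q̄_B ≈ 1.01

— Configuration A (ϕ=-10.0°):
cos h₀ = −tan(-10.0°) tan(-17.900°) = -0.0570, h₀ = 1.6278 rad.
Bracket: h₀ sin ϕ sin δ + cos ϕ cos δ sin h₀ = 1.6278×-0.17365×-0.30736 + 0.98481×0.95159×0.99838 = 0.086881 + 0.935617 = 1.022498.
Q̄ = (S_0/π) × [bracket] = (1361/π) × 1.022498 = 442.97 W/m².
— Configuration B (ϕ=-10.0°):
Solar declination: sin δ = sin ε · sin L_s = sin 23.44° × sin 201.6° = -0.14644, so δ = -8.420°.
cos h₀ = −tan(-10.0°) tan(-8.420°) = -0.0261, h₀ = 1.5969 rad.
Bracket: h₀ sin ϕ sin δ + cos ϕ cos δ sin h₀ = 1.5969×-0.17365×-0.14644 + 0.98481×0.98922×0.99966 = 0.040608 + 0.973863 = 1.014471.
Q̄ = (S_0/π) × [bracket] = (1361/π) × 1.014471 = 439.49 W/m².
Ratio Q̄_A / Q̄_B = 442.97 / 439.49 = 1.008.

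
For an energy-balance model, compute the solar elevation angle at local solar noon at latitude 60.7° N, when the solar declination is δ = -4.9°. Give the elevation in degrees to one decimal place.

24.4°

At local noon the hour angle is zero, so the zenith angle equals |φ − δ| = |+60.7° − (-4.900°)| = 65.600°.
Elevation = 90° − 65.600° = 24.4°.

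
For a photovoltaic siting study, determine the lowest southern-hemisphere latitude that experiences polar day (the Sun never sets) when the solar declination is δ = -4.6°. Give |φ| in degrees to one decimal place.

Polar day requires cos H₀ = −tan φ tan δ ≤ −1, i.e. tan φ tan δ ≥ 1.
The boundary is |tan φ| · |tan δ| = 1, so |φ| = 90° − |δ| = 90° − 4.6° = 85.4° in the southern hemisphere.

|φ| = 85.4°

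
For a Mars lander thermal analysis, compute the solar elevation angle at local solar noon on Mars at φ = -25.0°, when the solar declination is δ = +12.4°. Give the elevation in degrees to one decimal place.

52.6°

At local noon the hour angle is zero, so the zenith angle equals |φ − δ| = |-25.0° − (+12.400°)| = 37.400°.
Elevation = 90° − 37.400° = 52.6°.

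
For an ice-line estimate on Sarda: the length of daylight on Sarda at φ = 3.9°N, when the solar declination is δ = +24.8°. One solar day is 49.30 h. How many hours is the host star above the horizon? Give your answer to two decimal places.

cos H₀ = −tan φ · tan δ = −tan(+3.9°) × tan(+24.800°) = -0.0315, so H₀ = 1.6023 rad = 91.81°.
Daylight = 2H₀/(2π) × 49.30 h = (1.6023/π) × 49.30 = 25.14 h.

25.14 h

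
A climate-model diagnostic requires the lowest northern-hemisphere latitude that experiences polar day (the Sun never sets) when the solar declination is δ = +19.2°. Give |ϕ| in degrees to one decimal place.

|ϕ| = 70.8°

Polar day requires cos h₀ = −tan ϕ tan δ ≤ −1, i.e. tan ϕ tan δ ≥ 1.
The boundary is |tan ϕ| · |tan δ| = 1, so |ϕ| = 90° − |δ| = 90° − 19.2° = 70.8° in the northern hemisphere.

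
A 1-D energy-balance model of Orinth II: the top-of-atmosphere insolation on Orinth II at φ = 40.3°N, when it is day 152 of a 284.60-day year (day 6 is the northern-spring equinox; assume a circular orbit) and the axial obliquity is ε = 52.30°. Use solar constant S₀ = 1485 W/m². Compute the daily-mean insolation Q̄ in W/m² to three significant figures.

Q̄ ≈ 329 W/m²

Solar longitude: λ_s = 360° × (152 − 6)/284.60 = 184.680°.
sin δ = sin 52.30° × sin 184.680° = -0.06456, so δ = -3.702°.
cos H₀ = −tan(+40.3°) tan(-3.702°) = 0.0549, H₀ = 1.5159 rad.
Bracket: H₀ sin φ sin δ + cos φ cos δ sin H₀ = 1.5159×0.64679×-0.06456 + 0.76267×0.99791×0.99849 = -0.063299 + 0.759927 = 0.696628.
Q̄ = (S₀/π) × [bracket] = (1485/π) × 0.696628 = 329.3 W/m².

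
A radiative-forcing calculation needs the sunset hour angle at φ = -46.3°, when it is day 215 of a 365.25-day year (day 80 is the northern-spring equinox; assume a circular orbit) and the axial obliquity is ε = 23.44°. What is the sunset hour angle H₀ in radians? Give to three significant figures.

Solar longitude: λ_s = 360° × (215 − 80)/365.25 = 133.060°.
sin δ = sin 23.44° × sin 133.060° = 0.29064, so δ = +16.896°.
cos H₀ = −tan φ · tan δ = −tan(-46.3°) × tan(+16.896°) = 0.3179, so H₀ = 1.2473 rad = 71.47°.

H₀ = 1.25 rad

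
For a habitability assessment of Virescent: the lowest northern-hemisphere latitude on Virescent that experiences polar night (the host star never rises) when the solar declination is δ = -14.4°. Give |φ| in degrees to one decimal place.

Polar night requires cos H₀ = −tan φ tan δ ≥ 1, i.e. tan φ tan δ ≤ −1.
The boundary is |tan φ| · |tan δ| = 1, so |φ| = 90° − |δ| = 90° − 14.4° = 75.6° in the northern hemisphere.

|φ| = 75.6°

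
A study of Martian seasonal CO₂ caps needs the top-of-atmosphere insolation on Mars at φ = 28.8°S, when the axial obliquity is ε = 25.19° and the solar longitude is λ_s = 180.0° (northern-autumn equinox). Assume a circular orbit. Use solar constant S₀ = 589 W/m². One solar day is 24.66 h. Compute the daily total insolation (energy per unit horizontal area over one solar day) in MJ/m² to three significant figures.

14.6 MJ/m²

Solar declination: sin δ = sin ε · sin λ_s = sin 25.19° × sin 180.0° = 0.00000, so δ = +0.000°.
cos H₀ = −tan(-28.8°) tan(+0.000°) = 0.0000, H₀ = 1.5708 rad.
Bracket: H₀ sin φ sin δ + cos φ cos δ sin H₀ = 1.5708×-0.48175×0.00000 + 0.87631×1.00000×1.00000 = -0.000000 + 0.876310 = 0.876310.
Q̄ = (S₀/π) × [bracket] = (589/π) × 0.876310 = 164.29 W/m².
Daily total = Q̄ × 24.66 h × 3600 s/h = 164.29 × 24.66 × 3600 / 10⁶ = 14.59 MJ/m².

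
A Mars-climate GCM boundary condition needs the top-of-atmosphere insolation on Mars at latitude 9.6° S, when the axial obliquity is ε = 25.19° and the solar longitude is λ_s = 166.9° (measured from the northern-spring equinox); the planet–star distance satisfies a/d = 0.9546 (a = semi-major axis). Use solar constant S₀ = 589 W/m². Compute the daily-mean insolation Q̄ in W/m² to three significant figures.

Solar declination: sin δ = sin ε · sin λ_s = sin 25.19° × sin 166.9° = 0.09647, so δ = +5.536°.
cos H₀ = −tan(-9.6°) tan(+5.536°) = 0.0164, H₀ = 1.5544 rad.
Bracket: H₀ sin φ sin δ + cos φ cos δ sin H₀ = 1.5544×-0.16677×0.09647 + 0.98600×0.99534×0.99987 = -0.025008 + 0.981278 = 0.956270.
Inverse-square distance factor (a/d)² = 0.9546² = 0.911261.
Q̄ = (S₀/π) × 0.911261 × [bracket] = (589/π) × 0.911261 × 0.956270 = 163.4 W/m².

Q̄ ≈ 163 W/m²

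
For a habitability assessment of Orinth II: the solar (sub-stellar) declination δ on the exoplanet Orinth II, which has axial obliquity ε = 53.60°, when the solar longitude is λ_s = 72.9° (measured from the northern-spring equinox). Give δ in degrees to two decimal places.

sin δ = sin ε · sin λ_s = sin 53.60° × sin 72.9° = 0.769312.
δ = arcsin(0.769312) = +50.29°.

δ = +50.29°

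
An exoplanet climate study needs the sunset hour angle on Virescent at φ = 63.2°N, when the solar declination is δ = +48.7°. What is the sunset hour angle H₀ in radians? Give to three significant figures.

Sunrise equation: cos H₀ = −tan φ · tan δ = -2.2534 ≤ −1, so the host star never sets (polar day) and H₀ = π.

H₀ = 3.14 rad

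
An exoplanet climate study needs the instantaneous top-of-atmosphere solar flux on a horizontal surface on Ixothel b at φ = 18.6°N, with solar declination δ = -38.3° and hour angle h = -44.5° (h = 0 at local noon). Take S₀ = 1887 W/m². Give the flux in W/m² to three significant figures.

cos θ_z = sin φ sin δ + cos φ cos δ cos h = -0.197684 + 0.530506 = 0.332822.
Flux = S₀ · cos θ_z = 1887 × 0.332822 = 628.0 W/m².

628 W/m²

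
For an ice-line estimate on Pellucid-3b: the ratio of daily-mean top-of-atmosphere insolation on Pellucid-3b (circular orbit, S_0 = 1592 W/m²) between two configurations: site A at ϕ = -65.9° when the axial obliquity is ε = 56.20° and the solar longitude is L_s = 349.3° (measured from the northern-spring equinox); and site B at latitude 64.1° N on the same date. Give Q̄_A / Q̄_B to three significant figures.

Q̄_A / Q̄_B ≈ 2.75

— Configuration A (ϕ=-65.9°):
Solar declination: sin δ = sin ε · sin L_s = sin 56.20° × sin 349.3° = -0.15429, so δ = -8.875°.
cos h₀ = −tan(-65.9°) tan(-8.875°) = -0.3491, h₀ = 1.9274 rad.
Bracket: h₀ sin ϕ sin δ + cos ϕ cos δ sin h₀ = 1.9274×-0.91283×-0.15429 + 0.40833×0.98803×0.93709 = 0.271456 + 0.378062 = 0.649518.
Q̄ = (S_0/π) × [bracket] = (1592/π) × 0.649518 = 329.14 W/m².
— Configuration B (ϕ=+64.1°):
cos h₀ = −tan(+64.1°) tan(-8.875°) = 0.3216, h₀ = 1.2434 rad.
Bracket: h₀ sin ϕ sin δ + cos ϕ cos δ sin h₀ = 1.2434×0.89956×-0.15429 + 0.43680×0.98803×0.94688 = -0.172575 + 0.408646 = 0.236071.
Q̄ = (S_0/π) × [bracket] = (1592/π) × 0.236071 = 119.63 W/m².
Ratio Q̄_A / Q̄_B = 329.14 / 119.63 = 2.751.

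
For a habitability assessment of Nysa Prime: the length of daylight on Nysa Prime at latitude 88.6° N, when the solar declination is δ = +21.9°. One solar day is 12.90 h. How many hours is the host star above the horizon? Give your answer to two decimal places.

Sunrise equation: cos h₀ = −tan ϕ · tan δ = -16.4487 ≤ −1, so the host star never sets (polar day) and h₀ = π.
Daylight = 2h₀/(2π) × 12.90 h = (3.1416/π) × 12.90 = 12.90 h.

12.90 h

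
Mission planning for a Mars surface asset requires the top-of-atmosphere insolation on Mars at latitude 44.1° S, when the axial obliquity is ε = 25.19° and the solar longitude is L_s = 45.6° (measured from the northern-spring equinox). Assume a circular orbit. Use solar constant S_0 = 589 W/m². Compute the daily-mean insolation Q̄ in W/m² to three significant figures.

Q̄ ≈ 72.1 W/m²

Solar declination: sin δ = sin ε · sin L_s = sin 25.19° × sin 45.6° = 0.30409, so δ = +17.704°.
cos h₀ = −tan(-44.1°) tan(+17.704°) = 0.3093, h₀ = 1.2563 rad.
Bracket: h₀ sin ϕ sin δ + cos ϕ cos δ sin h₀ = 1.2563×-0.69591×0.30409 + 0.71813×0.95264×0.95095 = -0.265857 + 0.650563 = 0.384706.
Q̄ = (S_0/π) × [bracket] = (589/π) × 0.384706 = 72.13 W/m².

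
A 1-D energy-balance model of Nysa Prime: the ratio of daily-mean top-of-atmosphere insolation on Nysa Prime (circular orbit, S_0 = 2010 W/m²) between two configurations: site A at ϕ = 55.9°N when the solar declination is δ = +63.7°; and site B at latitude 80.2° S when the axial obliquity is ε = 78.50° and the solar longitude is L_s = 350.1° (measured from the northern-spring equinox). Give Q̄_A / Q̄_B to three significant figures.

Q̄_A / Q̄_B ≈ 4.47

— Configuration A (ϕ=+55.9°):
cos h₀ = −tan(+55.9°) tan(+63.700°) = -2.9885 ≤ −1 ⇒ polar day, h₀ = π.
Bracket: h₀ sin ϕ sin δ + cos ϕ cos δ sin h₀ = 3.1416×0.82806×0.89649 + 0.56064×0.44307×0.00000 = 2.332159 + 0.000000 = 2.332159.
Q̄ = (S_0/π) × [bracket] = (2010/π) × 2.332159 = 1492.1 W/m².
— Configuration B (ϕ=-80.2°):
Solar declination: sin δ = sin ε · sin L_s = sin 78.50° × sin 350.1° = -0.16848, so δ = -9.699°.
cos h₀ = −tan(-80.2°) tan(-9.699°) = -0.9895, h₀ = 2.9967 rad.
Bracket: h₀ sin ϕ sin δ + cos ϕ cos δ sin h₀ = 2.9967×-0.98541×-0.16848 + 0.17021×0.98571×0.14436 = 0.497518 + 0.024220 = 0.521738.
Q̄ = (S_0/π) × [bracket] = (2010/π) × 0.521738 = 333.81 W/m².
Ratio Q̄_A / Q̄_B = 1492.1 / 333.81 = 4.470.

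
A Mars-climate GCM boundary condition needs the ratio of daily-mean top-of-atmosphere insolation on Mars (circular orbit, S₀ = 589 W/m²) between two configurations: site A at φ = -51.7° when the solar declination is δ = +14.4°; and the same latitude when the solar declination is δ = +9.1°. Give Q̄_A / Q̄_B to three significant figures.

— Configuration A (φ=-51.7°):
cos H₀ = −tan(-51.7°) tan(+14.400°) = 0.3251, H₀ = 1.2397 rad.
Bracket: H₀ sin φ sin δ + cos φ cos δ sin H₀ = 1.2397×-0.78478×0.24869 + 0.61978×0.96858×0.94568 = -0.241948 + 0.567698 = 0.325750.
Q̄ = (S₀/π) × [bracket] = (589/π) × 0.325750 = 61.073 W/m².
— Configuration B (φ=-51.7°):
cos H₀ = −tan(-51.7°) tan(+9.100°) = 0.2028, H₀ = 1.3666 rad.
Bracket: H₀ sin φ sin δ + cos φ cos δ sin H₀ = 1.3666×-0.78478×0.15816 + 0.61978×0.98741×0.97922 = -0.169623 + 0.599260 = 0.429637.
Q̄ = (S₀/π) × [bracket] = (589/π) × 0.429637 = 80.550 W/m².
Ratio Q̄_A / Q̄_B = 61.073 / 80.550 = 0.7582.

Q̄_A / Q̄_B ≈ 0.758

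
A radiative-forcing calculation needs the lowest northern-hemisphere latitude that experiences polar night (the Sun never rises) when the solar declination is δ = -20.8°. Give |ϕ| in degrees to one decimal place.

|ϕ| = 69.2°

Polar night requires cos h₀ = −tan ϕ tan δ ≥ 1, i.e. tan ϕ tan δ ≤ −1.
The boundary is |tan ϕ| · |tan δ| = 1, so |ϕ| = 90° − |δ| = 90° − 20.8° = 69.2° in the northern hemisphere.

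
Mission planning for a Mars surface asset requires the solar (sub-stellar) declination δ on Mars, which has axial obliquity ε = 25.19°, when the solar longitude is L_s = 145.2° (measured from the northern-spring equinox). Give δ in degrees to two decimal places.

sin δ = sin ε · sin L_s = sin 25.19° × sin 145.2° = 0.242908.
δ = arcsin(0.242908) = +14.06°.

δ = +14.06°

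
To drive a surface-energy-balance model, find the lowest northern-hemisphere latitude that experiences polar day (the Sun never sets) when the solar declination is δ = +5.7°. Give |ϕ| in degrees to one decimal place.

|ϕ| = 84.3°

Polar day requires cos h₀ = −tan ϕ tan δ ≤ −1, i.e. tan ϕ tan δ ≥ 1.
The boundary is |tan ϕ| · |tan δ| = 1, so |ϕ| = 90° − |δ| = 90° − 5.7° = 84.3° in the northern hemisphere.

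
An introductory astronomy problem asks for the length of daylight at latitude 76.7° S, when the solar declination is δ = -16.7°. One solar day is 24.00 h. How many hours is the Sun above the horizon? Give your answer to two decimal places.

Sunrise equation: cos H₀ = −tan φ · tan δ = -1.2692 ≤ −1, so the Sun never sets (polar day) and H₀ = π.
Daylight = 2H₀/(2π) × 24.00 h = (3.1416/π) × 24.00 = 24.00 h.

24.00 h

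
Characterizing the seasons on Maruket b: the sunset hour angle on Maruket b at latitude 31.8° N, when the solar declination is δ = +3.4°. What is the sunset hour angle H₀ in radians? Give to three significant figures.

cos H₀ = −tan φ · tan δ = −tan(+31.8°) × tan(+3.400°) = -0.0368, so H₀ = 1.6076 rad = 92.11°.

H₀ = 1.61 rad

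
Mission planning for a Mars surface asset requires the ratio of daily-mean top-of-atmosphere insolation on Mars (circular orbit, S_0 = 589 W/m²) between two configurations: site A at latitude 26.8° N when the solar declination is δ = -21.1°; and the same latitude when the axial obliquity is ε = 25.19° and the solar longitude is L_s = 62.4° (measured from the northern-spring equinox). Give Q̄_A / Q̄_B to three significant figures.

— Configuration A (ϕ=+26.8°):
cos h₀ = −tan(+26.8°) tan(-21.100°) = 0.1949, h₀ = 1.3746 rad.
Bracket: h₀ sin ϕ sin δ + cos ϕ cos δ sin h₀ = 1.3746×0.45088×-0.36000 + 0.89259×0.93295×0.98082 = -0.223121 + 0.816770 = 0.593649.
Q̄ = (S_0/π) × [bracket] = (589/π) × 0.593649 = 111.30 W/m².
— Configuration B (ϕ=+26.8°):
Solar declination: sin δ = sin ε · sin L_s = sin 25.19° × sin 62.4° = 0.37719, so δ = +22.160°.
cos h₀ = −tan(+26.8°) tan(+22.160°) = -0.2057, h₀ = 1.7780 rad.
Bracket: h₀ sin ϕ sin δ + cos ϕ cos δ sin h₀ = 1.7780×0.45088×0.37719 + 0.89259×0.92614×0.97861 = 0.302380 + 0.808981 = 1.111361.
Q̄ = (S_0/π) × [bracket] = (589/π) × 1.111361 = 208.36 W/m².
Ratio Q̄_A / Q̄_B = 111.30 / 208.36 = 0.5342.

Q̄_A / Q̄_B ≈ 0.534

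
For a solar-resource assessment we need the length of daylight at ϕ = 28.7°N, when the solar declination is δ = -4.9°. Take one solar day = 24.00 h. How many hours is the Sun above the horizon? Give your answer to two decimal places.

11.64 h

cos h₀ = −tan ϕ · tan δ = −tan(+28.7°) × tan(-4.900°) = 0.0469, so h₀ = 1.5238 rad = 87.31°.
Daylight = 2h₀/(2π) × 24.00 h = (1.5238/π) × 24.00 = 11.64 h.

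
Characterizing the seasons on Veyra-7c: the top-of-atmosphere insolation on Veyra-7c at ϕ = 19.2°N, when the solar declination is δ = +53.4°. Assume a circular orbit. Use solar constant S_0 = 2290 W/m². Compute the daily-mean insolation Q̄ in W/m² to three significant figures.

Q̄ ≈ 759 W/m²

cos h₀ = −tan(+19.2°) tan(+53.400°) = -0.4689, h₀ = 2.0588 rad.
Bracket: h₀ sin ϕ sin δ + cos ϕ cos δ sin h₀ = 2.0588×0.32887×0.80282 + 0.94438×0.59622×0.88325 = 0.543571 + 0.497321 = 1.040892.
Q̄ = (S_0/π) × [bracket] = (2290/π) × 1.040892 = 758.7 W/m².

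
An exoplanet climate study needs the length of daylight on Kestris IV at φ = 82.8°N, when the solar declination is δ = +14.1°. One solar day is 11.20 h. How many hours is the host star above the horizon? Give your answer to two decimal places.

11.20 h

Sunrise equation: cos H₀ = −tan φ · tan δ = -1.9883 ≤ −1, so the host star never sets (polar day) and H₀ = π.
Daylight = 2H₀/(2π) × 11.20 h = (3.1416/π) × 11.20 = 11.20 h.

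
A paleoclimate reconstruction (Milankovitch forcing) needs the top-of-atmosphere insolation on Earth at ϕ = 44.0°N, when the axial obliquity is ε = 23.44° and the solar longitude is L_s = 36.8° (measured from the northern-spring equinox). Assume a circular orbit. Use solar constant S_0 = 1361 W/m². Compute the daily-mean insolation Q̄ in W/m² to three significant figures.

Solar declination: sin δ = sin ε · sin L_s = sin 23.44° × sin 36.8° = 0.23828, so δ = +13.785°.
cos h₀ = −tan(+44.0°) tan(+13.785°) = -0.2369, h₀ = 1.8100 rad.
Bracket: h₀ sin ϕ sin δ + cos ϕ cos δ sin h₀ = 1.8100×0.69466×0.23828 + 0.71934×0.97120×0.97153 = 0.299598 + 0.678733 = 0.978331.
Q̄ = (S_0/π) × [bracket] = (1361/π) × 0.978331 = 423.8 W/m².

Q̄ ≈ 424 W/m²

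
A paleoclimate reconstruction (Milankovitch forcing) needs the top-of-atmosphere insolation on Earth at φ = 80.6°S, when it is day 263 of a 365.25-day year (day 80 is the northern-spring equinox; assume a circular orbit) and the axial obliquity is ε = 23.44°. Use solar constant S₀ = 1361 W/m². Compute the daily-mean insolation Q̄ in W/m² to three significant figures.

Q̄ ≈ 72.5 W/m²

Solar longitude: λ_s = 360° × (263 − 80)/365.25 = 180.370°.
sin δ = sin 23.44° × sin 180.370° = -0.00257, so δ = -0.147°.
cos H₀ = −tan(-80.6°) tan(-0.147°) = -0.0155, H₀ = 1.5863 rad.
Bracket: H₀ sin φ sin δ + cos φ cos δ sin H₀ = 1.5863×-0.98657×-0.00257 + 0.16333×1.00000×0.99988 = 0.004022 + 0.163310 = 0.167332.
Q̄ = (S₀/π) × [bracket] = (1361/π) × 0.167332 = 72.49 W/m².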